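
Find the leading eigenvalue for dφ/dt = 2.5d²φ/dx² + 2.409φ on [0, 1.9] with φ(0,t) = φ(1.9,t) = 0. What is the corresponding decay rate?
Eigenvalues: λₙ = 2.5n²π²/1.9² - 2.409.
First three modes:
  n=1: λ₁ = 2.5π²/1.9² - 2.409 ≈ 4.426
  n=2: λ₂ = 10π²/1.9² - 2.409 ≈ 24.931
  n=3: λ₃ = 22.5π²/1.9² - 2.409 ≈ 59.105
Since 2.5π²/1.9² ≈ 6.835 > 2.409, all λₙ > 0.
The n=1 mode decays slowest → dominates as t → ∞.
Asymptotic: φ ~ c₁ sin(πx/1.9) e^{-λ₁t} with decay rate λ₁ ≈ 4.426.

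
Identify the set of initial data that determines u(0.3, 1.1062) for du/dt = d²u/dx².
The entire real line. The heat equation has infinite propagation speed: any initial disturbance instantly affects all points (though exponentially small far away).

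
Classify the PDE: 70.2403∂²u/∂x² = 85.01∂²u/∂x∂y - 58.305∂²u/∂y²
Rewriting in standard form: 70.2403∂²u/∂x² - 85.01∂²u/∂x∂y + 58.305∂²u/∂y² = 0. A = 70.2403, B = -85.01, C = 58.305. Discriminant B² - 4AC = -9154.742666. Since -9154.742666 < 0, elliptic.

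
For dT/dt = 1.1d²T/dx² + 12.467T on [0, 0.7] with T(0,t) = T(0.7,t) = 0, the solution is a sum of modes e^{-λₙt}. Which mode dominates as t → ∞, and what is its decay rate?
Eigenvalues: λₙ = 1.1n²π²/0.7² - 12.467.
First three modes:
  n=1: λ₁ = 1.1π²/0.7² - 12.467 ≈ 9.689
  n=2: λ₂ = 4.4π²/0.7² - 12.467 ≈ 76.158
  n=3: λ₃ = 9.9π²/0.7² - 12.467 ≈ 186.939
Since 1.1π²/0.7² ≈ 22.156 > 12.467, all λₙ > 0.
The n=1 mode decays slowest → dominates as t → ∞.
Asymptotic: T ~ c₁ sin(πx/0.7) e^{-λ₁t} with decay rate λ₁ ≈ 9.689.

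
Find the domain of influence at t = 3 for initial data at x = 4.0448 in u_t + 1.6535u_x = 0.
At x = 9.0053. The characteristic carries data from (4.0448, 0) to (9.0053, 3).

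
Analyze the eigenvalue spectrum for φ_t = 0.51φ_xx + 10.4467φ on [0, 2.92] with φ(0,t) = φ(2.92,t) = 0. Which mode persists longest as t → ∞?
Eigenvalues: λₙ = 0.51n²π²/2.92² - 10.4467.
First three modes:
  n=1: λ₁ = 0.51π²/2.92² - 10.4467 ≈ -9.856
  n=2: λ₂ = 2.04π²/2.92² - 10.4467 ≈ -8.085
  n=3: λ₃ = 4.59π²/2.92² - 10.4467 ≈ -5.134
Since 0.51π²/2.92² ≈ 0.59 < 10.4467, λ₁ < 0.
The n=1 mode grows fastest (−λₙ is largest for n=1) → dominates.
Asymptotic: φ ~ c₁ sin(πx/2.92) e^{9.856t} (exponential growth at rate −λ₁ ≈ 9.856).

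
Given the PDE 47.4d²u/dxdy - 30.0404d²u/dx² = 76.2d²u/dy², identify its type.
Rewriting in standard form: -30.0404d²u/dx² + 47.4d²u/dxdy - 76.2d²u/dy² = 0. The second-order coefficients are A = -30.0404, B = 47.4, C = -76.2. Since B² - 4AC = -6909.55392 < 0, this is an elliptic PDE.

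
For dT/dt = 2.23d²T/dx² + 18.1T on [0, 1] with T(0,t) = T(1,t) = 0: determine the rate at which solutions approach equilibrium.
Eigenvalues: λₙ = 2.23n²π²/1² - 18.1.
First three modes:
  n=1: λ₁ = 2.23π² - 18.1 ≈ 3.909
  n=2: λ₂ = 8.92π² - 18.1 ≈ 69.937
  n=3: λ₃ = 20.07π² - 18.1 ≈ 179.983
Since 2.23π² ≈ 22.009 > 18.1, all λₙ > 0.
The n=1 mode decays slowest → dominates as t → ∞.
Asymptotic: T ~ c₁ sin(πx/1) e^{-λ₁t} with decay rate λ₁ ≈ 3.909.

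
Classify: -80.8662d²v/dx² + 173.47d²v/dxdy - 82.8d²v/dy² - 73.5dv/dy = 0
Hyperbolic (discriminant = 3308.95546).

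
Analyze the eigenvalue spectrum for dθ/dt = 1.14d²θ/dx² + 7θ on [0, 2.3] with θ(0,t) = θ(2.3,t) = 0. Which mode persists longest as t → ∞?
Eigenvalues: λₙ = 1.14n²π²/2.3² - 7.
First three modes:
  n=1: λ₁ = 1.14π²/2.3² - 7 ≈ -4.873
  n=2: λ₂ = 4.56π²/2.3² - 7 ≈ 1.508
  n=3: λ₃ = 10.26π²/2.3² - 7 ≈ 12.142
Since 1.14π²/2.3² ≈ 2.127 < 7, λ₁ < 0.
The n=1 mode grows fastest (−λₙ is largest for n=1) → dominates.
Asymptotic: θ ~ c₁ sin(πx/2.3) e^{4.873t} (exponential growth at rate −λ₁ ≈ 4.873).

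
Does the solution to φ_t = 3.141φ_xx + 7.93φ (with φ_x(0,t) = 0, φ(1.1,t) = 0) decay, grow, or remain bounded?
φ grows unboundedly. Reaction dominates diffusion (r=7.93 > κπ²/(4L²)≈6.41); solution grows exponentially.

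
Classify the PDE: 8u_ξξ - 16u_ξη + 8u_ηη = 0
A = 8, B = -16, C = 8. Discriminant B² - 4AC = 0. Since 0 = 0, parabolic.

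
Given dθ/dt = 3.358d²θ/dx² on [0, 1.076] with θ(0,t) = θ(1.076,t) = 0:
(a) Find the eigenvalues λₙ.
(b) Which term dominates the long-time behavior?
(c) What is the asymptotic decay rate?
Eigenvalues: λₙ = 3.358n²π²/1.076².
First three modes:
  n=1: λ₁ = 3.358π²/1.076² ≈ 28.626
  n=2: λ₂ = 13.432π²/1.076² ≈ 114.503 (4× faster decay)
  n=3: λ₃ = 30.222π²/1.076² ≈ 257.631 (9× faster decay)
As t → ∞, higher modes decay exponentially faster. The n=1 mode dominates: θ ~ c₁ sin(πx/1.076) e^{-λ₁t}.
Decay rate: λ₁ = 3.358π²/1.076² ≈ 28.626.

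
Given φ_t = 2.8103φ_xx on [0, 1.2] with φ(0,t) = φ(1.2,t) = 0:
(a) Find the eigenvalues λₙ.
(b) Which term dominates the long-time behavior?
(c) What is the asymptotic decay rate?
Eigenvalues: λₙ = 2.8103n²π²/1.2².
First three modes:
  n=1: λ₁ = 2.8103π²/1.2² ≈ 19.261
  n=2: λ₂ = 11.2412π²/1.2² ≈ 77.046 (4× faster decay)
  n=3: λ₃ = 25.2927π²/1.2² ≈ 173.353 (9× faster decay)
As t → ∞, higher modes decay exponentially faster. The n=1 mode dominates: φ ~ c₁ sin(πx/1.2) e^{-λ₁t}.
Decay rate: λ₁ = 2.8103π²/1.2² ≈ 19.261.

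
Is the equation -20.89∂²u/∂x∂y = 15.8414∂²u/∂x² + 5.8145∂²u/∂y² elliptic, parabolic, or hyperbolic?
Rewriting in standard form: -15.8414∂²u/∂x² - 20.89∂²u/∂x∂y - 5.8145∂²u/∂y² = 0. Computing B² - 4AC with A = -15.8414, B = -20.89, C = -5.8145: discriminant = 67.9528188 (positive). Answer: hyperbolic.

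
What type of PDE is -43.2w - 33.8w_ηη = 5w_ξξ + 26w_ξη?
Rewriting in standard form: -5w_ξξ - 26w_ξη - 33.8w_ηη - 43.2w = 0. With A = -5, B = -26, C = -33.8, the discriminant is 0. This is a parabolic PDE.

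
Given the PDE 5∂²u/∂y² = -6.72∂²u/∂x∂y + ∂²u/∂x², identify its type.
Rewriting in standard form: -∂²u/∂x² + 6.72∂²u/∂x∂y + 5∂²u/∂y² = 0. The second-order coefficients are A = -1, B = 6.72, C = 5. Since B² - 4AC = 65.1584 > 0, this is a hyperbolic PDE.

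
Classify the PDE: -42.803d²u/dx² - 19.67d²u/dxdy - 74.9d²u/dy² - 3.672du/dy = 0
A = -42.803, B = -19.67, C = -74.9. Discriminant B² - 4AC = -12436.8699. Since -12436.8699 < 0, elliptic.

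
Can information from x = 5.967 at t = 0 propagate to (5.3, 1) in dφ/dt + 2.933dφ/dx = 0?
No. Only data at x = 2.367 affects (5.3, 1). Advection has one-way propagation along characteristics.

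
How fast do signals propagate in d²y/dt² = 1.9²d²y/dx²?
Speed = 1.9. Information travels along characteristics x = x₀ ± 1.9t.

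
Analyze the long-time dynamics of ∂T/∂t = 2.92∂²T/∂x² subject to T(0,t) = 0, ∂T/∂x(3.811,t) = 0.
Long-time behavior: T → 0. Heat escapes through the Dirichlet boundary.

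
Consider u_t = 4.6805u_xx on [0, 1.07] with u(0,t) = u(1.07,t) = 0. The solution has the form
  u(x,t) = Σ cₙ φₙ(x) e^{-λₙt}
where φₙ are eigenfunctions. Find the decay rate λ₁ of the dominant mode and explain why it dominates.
Eigenvalues: λₙ = 4.6805n²π²/1.07².
First three modes:
  n=1: λ₁ = 4.6805π²/1.07² ≈ 40.348
  n=2: λ₂ = 18.722π²/1.07² ≈ 161.393 (4× faster decay)
  n=3: λ₃ = 42.1245π²/1.07² ≈ 363.134 (9× faster decay)
As t → ∞, higher modes decay exponentially faster. The n=1 mode dominates: u ~ c₁ sin(πx/1.07) e^{-λ₁t}.
Decay rate: λ₁ = 4.6805π²/1.07² ≈ 40.348.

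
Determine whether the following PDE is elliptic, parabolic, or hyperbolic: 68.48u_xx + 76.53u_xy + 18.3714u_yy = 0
Coefficients: A = 68.48, B = 76.53, C = 18.3714. B² - 4AC = 824.547012, which is positive, so the equation is hyperbolic.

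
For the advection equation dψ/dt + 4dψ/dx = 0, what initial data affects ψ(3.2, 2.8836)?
A single point: x = -8.3344. The characteristic through (3.2, 2.8836) is x - 4t = const, so x = 3.2 - 4·2.8836 = -8.3344.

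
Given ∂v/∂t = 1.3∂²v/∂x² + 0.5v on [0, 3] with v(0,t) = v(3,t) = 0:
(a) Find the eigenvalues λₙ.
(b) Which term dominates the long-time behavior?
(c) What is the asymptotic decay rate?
Eigenvalues: λₙ = 1.3n²π²/3² - 0.5.
First three modes:
  n=1: λ₁ = 1.3π²/3² - 0.5 ≈ 0.926
  n=2: λ₂ = 5.2π²/3² - 0.5 ≈ 5.202
  n=3: λ₃ = 11.7π²/3² - 0.5 ≈ 12.33
Since 1.3π²/3² ≈ 1.426 > 0.5, all λₙ > 0.
The n=1 mode decays slowest → dominates as t → ∞.
Asymptotic: v ~ c₁ sin(πx/3) e^{-λ₁t} with decay rate λ₁ ≈ 0.926.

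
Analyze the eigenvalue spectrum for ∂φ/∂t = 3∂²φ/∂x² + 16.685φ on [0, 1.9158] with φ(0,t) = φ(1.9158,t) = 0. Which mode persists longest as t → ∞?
Eigenvalues: λₙ = 3n²π²/1.9158² - 16.685.
First three modes:
  n=1: λ₁ = 3π²/1.9158² - 16.685 ≈ -8.618
  n=2: λ₂ = 12π²/1.9158² - 16.685 ≈ 15.584
  n=3: λ₃ = 27π²/1.9158² - 16.685 ≈ 55.919
Since 3π²/1.9158² ≈ 8.067 < 16.685, λ₁ < 0.
The n=1 mode grows fastest (−λₙ is largest for n=1) → dominates.
Asymptotic: φ ~ c₁ sin(πx/1.9158) e^{8.618t} (exponential growth at rate −λ₁ ≈ 8.618).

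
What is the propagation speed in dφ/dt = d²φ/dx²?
Infinite. The heat equation is parabolic, not hyperbolic, so disturbances propagate instantly.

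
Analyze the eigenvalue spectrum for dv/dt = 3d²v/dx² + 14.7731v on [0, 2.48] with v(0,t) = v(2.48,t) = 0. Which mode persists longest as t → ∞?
Eigenvalues: λₙ = 3n²π²/2.48² - 14.7731.
First three modes:
  n=1: λ₁ = 3π²/2.48² - 14.7731 ≈ -9.959
  n=2: λ₂ = 12π²/2.48² - 14.7731 ≈ 4.483
  n=3: λ₃ = 27π²/2.48² - 14.7731 ≈ 28.554
Since 3π²/2.48² ≈ 4.814 < 14.7731, λ₁ < 0.
The n=1 mode grows fastest (−λₙ is largest for n=1) → dominates.
Asymptotic: v ~ c₁ sin(πx/2.48) e^{9.959t} (exponential growth at rate −λ₁ ≈ 9.959).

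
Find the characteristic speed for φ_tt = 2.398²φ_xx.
Speed = 2.398. Information travels along characteristics x = x₀ ± 2.398t.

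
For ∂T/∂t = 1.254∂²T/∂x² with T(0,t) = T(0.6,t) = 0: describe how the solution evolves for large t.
T → 0. Heat diffuses out through both boundaries.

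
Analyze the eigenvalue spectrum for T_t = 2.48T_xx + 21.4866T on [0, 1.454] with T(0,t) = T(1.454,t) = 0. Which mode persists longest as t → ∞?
Eigenvalues: λₙ = 2.48n²π²/1.454² - 21.4866.
First three modes:
  n=1: λ₁ = 2.48π²/1.454² - 21.4866 ≈ -9.909
  n=2: λ₂ = 9.92π²/1.454² - 21.4866 ≈ 24.824
  n=3: λ₃ = 22.32π²/1.454² - 21.4866 ≈ 82.713
Since 2.48π²/1.454² ≈ 11.578 < 21.4866, λ₁ < 0.
The n=1 mode grows fastest (−λₙ is largest for n=1) → dominates.
Asymptotic: T ~ c₁ sin(πx/1.454) e^{9.909t} (exponential growth at rate −λ₁ ≈ 9.909).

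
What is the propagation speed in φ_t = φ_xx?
Infinite. The heat equation is parabolic, not hyperbolic, so disturbances propagate instantly.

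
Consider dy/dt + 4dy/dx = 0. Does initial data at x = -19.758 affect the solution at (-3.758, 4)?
Yes. The characteristic through (-3.758, 4) passes through x = -19.758.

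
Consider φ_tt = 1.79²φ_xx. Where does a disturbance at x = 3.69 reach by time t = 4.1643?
Domain of influence: [-3.764097, 11.144097]. Data at x = 3.69 spreads outward at speed 1.79.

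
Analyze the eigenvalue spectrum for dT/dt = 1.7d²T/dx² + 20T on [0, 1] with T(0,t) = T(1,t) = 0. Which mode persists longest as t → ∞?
Eigenvalues: λₙ = 1.7n²π²/1² - 20.
First three modes:
  n=1: λ₁ = 1.7π² - 20 ≈ -3.222
  n=2: λ₂ = 6.8π² - 20 ≈ 47.113
  n=3: λ₃ = 15.3π² - 20 ≈ 131.005
Since 1.7π² ≈ 16.778 < 20, λ₁ < 0.
The n=1 mode grows fastest (−λₙ is largest for n=1) → dominates.
Asymptotic: T ~ c₁ sin(πx/1) e^{3.222t} (exponential growth at rate −λ₁ ≈ 3.222).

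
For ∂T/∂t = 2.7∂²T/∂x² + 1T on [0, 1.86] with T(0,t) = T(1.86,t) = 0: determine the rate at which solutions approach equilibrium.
Eigenvalues: λₙ = 2.7n²π²/1.86² - 1.
First three modes:
  n=1: λ₁ = 2.7π²/1.86² - 1 ≈ 6.703
  n=2: λ₂ = 10.8π²/1.86² - 1 ≈ 29.81
  n=3: λ₃ = 24.3π²/1.86² - 1 ≈ 68.323
Since 2.7π²/1.86² ≈ 7.703 > 1, all λₙ > 0.
The n=1 mode decays slowest → dominates as t → ∞.
Asymptotic: T ~ c₁ sin(πx/1.86) e^{-λ₁t} with decay rate λ₁ ≈ 6.703.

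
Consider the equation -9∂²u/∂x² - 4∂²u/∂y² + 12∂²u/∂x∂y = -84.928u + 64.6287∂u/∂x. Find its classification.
Rewriting in standard form: -9∂²u/∂x² + 12∂²u/∂x∂y - 4∂²u/∂y² - 64.6287∂u/∂x + 84.928u = 0. Parabolic. (A = -9, B = 12, C = -4 gives B² - 4AC = 0.)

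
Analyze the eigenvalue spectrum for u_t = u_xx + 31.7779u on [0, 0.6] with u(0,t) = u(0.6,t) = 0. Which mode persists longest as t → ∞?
Eigenvalues: λₙ = n²π²/0.6² - 31.7779.
First three modes:
  n=1: λ₁ = π²/0.6² - 31.7779 ≈ -4.362
  n=2: λ₂ = 4π²/0.6² - 31.7779 ≈ 77.884
  n=3: λ₃ = 9π²/0.6² - 31.7779 ≈ 214.962
Since π²/0.6² ≈ 27.416 < 31.7779, λ₁ < 0.
The n=1 mode grows fastest (−λₙ is largest for n=1) → dominates.
Asymptotic: u ~ c₁ sin(πx/0.6) e^{4.362t} (exponential growth at rate −λ₁ ≈ 4.362).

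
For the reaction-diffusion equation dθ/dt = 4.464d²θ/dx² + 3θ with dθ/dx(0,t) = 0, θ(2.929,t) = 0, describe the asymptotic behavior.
θ grows unboundedly. Reaction dominates diffusion (r=3 > κπ²/(4L²)≈1.28); solution grows exponentially.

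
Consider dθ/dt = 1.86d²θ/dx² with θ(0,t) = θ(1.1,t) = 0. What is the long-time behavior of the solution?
As t → ∞, θ → 0. Heat diffuses out through both boundaries.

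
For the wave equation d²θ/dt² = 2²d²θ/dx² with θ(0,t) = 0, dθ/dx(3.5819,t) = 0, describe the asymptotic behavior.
θ oscillates (no decay). Energy is conserved; the solution oscillates indefinitely as standing waves.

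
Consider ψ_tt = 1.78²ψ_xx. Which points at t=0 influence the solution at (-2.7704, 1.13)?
Domain of dependence: [-4.7818, -0.759]. Signals travel at speed 1.78, so data within |x - -2.7704| ≤ 1.78·1.13 = 2.0114 can reach the point.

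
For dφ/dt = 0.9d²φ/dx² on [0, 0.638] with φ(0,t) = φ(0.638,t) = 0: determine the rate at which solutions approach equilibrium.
Eigenvalues: λₙ = 0.9n²π²/0.638².
First three modes:
  n=1: λ₁ = 0.9π²/0.638² ≈ 21.822
  n=2: λ₂ = 3.6π²/0.638² ≈ 87.289 (4× faster decay)
  n=3: λ₃ = 8.1π²/0.638² ≈ 196.401 (9× faster decay)
As t → ∞, higher modes decay exponentially faster. The n=1 mode dominates: φ ~ c₁ sin(πx/0.638) e^{-λ₁t}.
Decay rate: λ₁ = 0.9π²/0.638² ≈ 21.822.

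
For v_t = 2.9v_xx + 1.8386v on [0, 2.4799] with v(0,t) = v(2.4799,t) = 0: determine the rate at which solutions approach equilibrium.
Eigenvalues: λₙ = 2.9n²π²/2.4799² - 1.8386.
First three modes:
  n=1: λ₁ = 2.9π²/2.4799² - 1.8386 ≈ 2.815
  n=2: λ₂ = 11.6π²/2.4799² - 1.8386 ≈ 16.778
  n=3: λ₃ = 26.1π²/2.4799² - 1.8386 ≈ 40.048
Since 2.9π²/2.4799² ≈ 4.654 > 1.8386, all λₙ > 0.
The n=1 mode decays slowest → dominates as t → ∞.
Asymptotic: v ~ c₁ sin(πx/2.4799) e^{-λ₁t} with decay rate λ₁ ≈ 2.815.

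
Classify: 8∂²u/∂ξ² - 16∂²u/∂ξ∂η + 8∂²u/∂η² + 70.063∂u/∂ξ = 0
Parabolic (discriminant = 0).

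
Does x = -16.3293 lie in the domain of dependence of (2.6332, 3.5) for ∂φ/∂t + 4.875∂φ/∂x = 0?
No. Only data at x = -14.4293 affects (2.6332, 3.5). Advection has one-way propagation along characteristics.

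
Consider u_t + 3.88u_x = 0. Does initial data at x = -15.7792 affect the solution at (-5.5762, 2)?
No. Only data at x = -13.3362 affects (-5.5762, 2). Advection has one-way propagation along characteristics.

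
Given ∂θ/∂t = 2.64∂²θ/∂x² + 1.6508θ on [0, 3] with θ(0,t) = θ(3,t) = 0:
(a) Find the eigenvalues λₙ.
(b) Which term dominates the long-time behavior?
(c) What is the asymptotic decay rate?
Eigenvalues: λₙ = 2.64n²π²/3² - 1.6508.
First three modes:
  n=1: λ₁ = 2.64π²/3² - 1.6508 ≈ 1.244
  n=2: λ₂ = 10.56π²/3² - 1.6508 ≈ 9.93
  n=3: λ₃ = 23.76π²/3² - 1.6508 ≈ 24.405
Since 2.64π²/3² ≈ 2.895 > 1.6508, all λₙ > 0.
The n=1 mode decays slowest → dominates as t → ∞.
Asymptotic: θ ~ c₁ sin(πx/3) e^{-λ₁t} with decay rate λ₁ ≈ 1.244.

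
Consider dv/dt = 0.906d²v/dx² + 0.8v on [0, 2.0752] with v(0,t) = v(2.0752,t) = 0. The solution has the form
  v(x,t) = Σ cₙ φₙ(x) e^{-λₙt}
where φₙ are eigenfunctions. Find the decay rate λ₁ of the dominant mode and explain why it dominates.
Eigenvalues: λₙ = 0.906n²π²/2.0752² - 0.8.
First three modes:
  n=1: λ₁ = 0.906π²/2.0752² - 0.8 ≈ 1.276
  n=2: λ₂ = 3.624π²/2.0752² - 0.8 ≈ 7.506
  n=3: λ₃ = 8.154π²/2.0752² - 0.8 ≈ 17.887
Since 0.906π²/2.0752² ≈ 2.076 > 0.8, all λₙ > 0.
The n=1 mode decays slowest → dominates as t → ∞.
Asymptotic: v ~ c₁ sin(πx/2.0752) e^{-λ₁t} with decay rate λ₁ ≈ 1.276.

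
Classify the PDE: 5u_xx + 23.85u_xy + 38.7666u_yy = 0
A = 5, B = 23.85, C = 38.7666. Discriminant B² - 4AC = -206.5095. Since -206.5095 < 0, elliptic.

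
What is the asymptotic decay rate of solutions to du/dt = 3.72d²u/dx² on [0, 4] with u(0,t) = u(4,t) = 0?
Eigenvalues: λₙ = 3.72n²π²/4².
First three modes:
  n=1: λ₁ = 3.72π²/4² ≈ 2.295
  n=2: λ₂ = 14.88π²/4² ≈ 9.179 (4× faster decay)
  n=3: λ₃ = 33.48π²/4² ≈ 20.652 (9× faster decay)
As t → ∞, higher modes decay exponentially faster. The n=1 mode dominates: u ~ c₁ sin(πx/4) e^{-λ₁t}.
Decay rate: λ₁ = 3.72π²/4² ≈ 2.295.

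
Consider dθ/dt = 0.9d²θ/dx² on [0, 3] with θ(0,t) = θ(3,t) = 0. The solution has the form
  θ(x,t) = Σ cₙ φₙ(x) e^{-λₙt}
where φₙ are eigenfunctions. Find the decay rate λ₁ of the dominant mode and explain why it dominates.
Eigenvalues: λₙ = 0.9n²π²/3².
First three modes:
  n=1: λ₁ = 0.9π²/3² ≈ 0.987
  n=2: λ₂ = 3.6π²/3² ≈ 3.948 (4× faster decay)
  n=3: λ₃ = 8.1π²/3² ≈ 8.883 (9× faster decay)
As t → ∞, higher modes decay exponentially faster. The n=1 mode dominates: θ ~ c₁ sin(πx/3) e^{-λ₁t}.
Decay rate: λ₁ = 0.9π²/3² ≈ 0.987.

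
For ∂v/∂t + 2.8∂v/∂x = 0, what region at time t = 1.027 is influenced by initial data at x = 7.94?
At x = 10.8156. The characteristic carries data from (7.94, 0) to (10.8156, 1.027).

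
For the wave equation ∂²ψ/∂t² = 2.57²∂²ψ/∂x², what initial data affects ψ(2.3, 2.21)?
Domain of dependence: [-3.3797, 7.9797]. Signals travel at speed 2.57, so data within |x - 2.3| ≤ 2.57·2.21 = 5.6797 can reach the point.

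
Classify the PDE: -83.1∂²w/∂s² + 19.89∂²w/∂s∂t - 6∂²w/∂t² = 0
A = -83.1, B = 19.89, C = -6. Discriminant B² - 4AC = -1598.7879. Since -1598.7879 < 0, elliptic.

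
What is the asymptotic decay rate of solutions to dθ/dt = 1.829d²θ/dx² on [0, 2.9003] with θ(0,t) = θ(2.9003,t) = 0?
Eigenvalues: λₙ = 1.829n²π²/2.9003².
First three modes:
  n=1: λ₁ = 1.829π²/2.9003² ≈ 2.146
  n=2: λ₂ = 7.316π²/2.9003² ≈ 8.584 (4× faster decay)
  n=3: λ₃ = 16.461π²/2.9003² ≈ 19.314 (9× faster decay)
As t → ∞, higher modes decay exponentially faster. The n=1 mode dominates: θ ~ c₁ sin(πx/2.9003) e^{-λ₁t}.
Decay rate: λ₁ = 1.829π²/2.9003² ≈ 2.146.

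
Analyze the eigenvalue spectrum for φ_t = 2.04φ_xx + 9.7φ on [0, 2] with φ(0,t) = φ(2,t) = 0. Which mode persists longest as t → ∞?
Eigenvalues: λₙ = 2.04n²π²/2² - 9.7.
First three modes:
  n=1: λ₁ = 2.04π²/2² - 9.7 ≈ -4.667
  n=2: λ₂ = 8.16π²/2² - 9.7 ≈ 10.434
  n=3: λ₃ = 18.36π²/2² - 9.7 ≈ 35.601
Since 2.04π²/2² ≈ 5.033 < 9.7, λ₁ < 0.
The n=1 mode grows fastest (−λₙ is largest for n=1) → dominates.
Asymptotic: φ ~ c₁ sin(πx/2) e^{4.667t} (exponential growth at rate −λ₁ ≈ 4.667).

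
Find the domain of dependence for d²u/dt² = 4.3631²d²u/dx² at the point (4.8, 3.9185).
Domain of dependence: [-12.29680735, 21.89680735]. Signals travel at speed 4.3631, so data within |x - 4.8| ≤ 4.3631·3.9185 = 17.09680735 can reach the point.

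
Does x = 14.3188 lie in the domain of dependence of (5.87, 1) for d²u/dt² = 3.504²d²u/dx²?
No. The domain of dependence is [2.366, 9.374], and 14.3188 is outside this interval.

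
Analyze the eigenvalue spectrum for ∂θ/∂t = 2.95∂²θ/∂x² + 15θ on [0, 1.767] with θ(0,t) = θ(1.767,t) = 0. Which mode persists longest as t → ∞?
Eigenvalues: λₙ = 2.95n²π²/1.767² - 15.
First three modes:
  n=1: λ₁ = 2.95π²/1.767² - 15 ≈ -5.675
  n=2: λ₂ = 11.8π²/1.767² - 15 ≈ 22.3
  n=3: λ₃ = 26.55π²/1.767² - 15 ≈ 68.925
Since 2.95π²/1.767² ≈ 9.325 < 15, λ₁ < 0.
The n=1 mode grows fastest (−λₙ is largest for n=1) → dominates.
Asymptotic: θ ~ c₁ sin(πx/1.767) e^{5.675t} (exponential growth at rate −λ₁ ≈ 5.675).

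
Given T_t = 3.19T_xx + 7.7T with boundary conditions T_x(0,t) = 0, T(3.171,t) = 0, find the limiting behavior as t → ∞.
T grows unboundedly. Reaction dominates diffusion (r=7.7 > κπ²/(4L²)≈0.78); solution grows exponentially.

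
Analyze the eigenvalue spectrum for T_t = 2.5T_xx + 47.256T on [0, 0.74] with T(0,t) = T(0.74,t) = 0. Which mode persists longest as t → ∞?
Eigenvalues: λₙ = 2.5n²π²/0.74² - 47.256.
First three modes:
  n=1: λ₁ = 2.5π²/0.74² - 47.256 ≈ -2.198
  n=2: λ₂ = 10π²/0.74² - 47.256 ≈ 132.978
  n=3: λ₃ = 22.5π²/0.74² - 47.256 ≈ 358.27
Since 2.5π²/0.74² ≈ 45.058 < 47.256, λ₁ < 0.
The n=1 mode grows fastest (−λₙ is largest for n=1) → dominates.
Asymptotic: T ~ c₁ sin(πx/0.74) e^{2.198t} (exponential growth at rate −λ₁ ≈ 2.198).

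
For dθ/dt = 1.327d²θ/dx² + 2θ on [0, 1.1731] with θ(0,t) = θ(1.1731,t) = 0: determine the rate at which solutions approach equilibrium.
Eigenvalues: λₙ = 1.327n²π²/1.1731² - 2.
First three modes:
  n=1: λ₁ = 1.327π²/1.1731² - 2 ≈ 7.517
  n=2: λ₂ = 5.308π²/1.1731² - 2 ≈ 36.068
  n=3: λ₃ = 11.943π²/1.1731² - 2 ≈ 83.653
Since 1.327π²/1.1731² ≈ 9.517 > 2, all λₙ > 0.
The n=1 mode decays slowest → dominates as t → ∞.
Asymptotic: θ ~ c₁ sin(πx/1.1731) e^{-λ₁t} with decay rate λ₁ ≈ 7.517.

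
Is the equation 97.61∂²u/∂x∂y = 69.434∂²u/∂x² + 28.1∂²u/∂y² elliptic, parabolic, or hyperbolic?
Rewriting in standard form: -69.434∂²u/∂x² + 97.61∂²u/∂x∂y - 28.1∂²u/∂y² = 0. Computing B² - 4AC with A = -69.434, B = 97.61, C = -28.1: discriminant = 1723.3305 (positive). Answer: hyperbolic.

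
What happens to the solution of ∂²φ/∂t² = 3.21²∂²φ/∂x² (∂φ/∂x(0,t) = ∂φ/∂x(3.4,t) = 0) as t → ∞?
φ oscillates about a mean that drifts linearly in t (generically unbounded; no decay). There is no damping, so the nonconstant modes persist as standing waves (energy conserved, no decay). But with Neumann conditions at both ends the constant mode has eigenvalue 0: the spatial mean M(t) of φ satisfies M'' = 0, so M(t) = M(0) + M'(0)·t. Unless the initial velocity has zero mean (∫φ_t(x,0)dx = 0), the solution grows linearly in t (unbounded, though not exponentially); if it does have zero mean, the solution stays bounded and simply oscillates.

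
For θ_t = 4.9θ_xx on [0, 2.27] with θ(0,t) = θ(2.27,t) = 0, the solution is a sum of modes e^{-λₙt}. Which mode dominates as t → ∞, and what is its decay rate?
Eigenvalues: λₙ = 4.9n²π²/2.27².
First three modes:
  n=1: λ₁ = 4.9π²/2.27² ≈ 9.385
  n=2: λ₂ = 19.6π²/2.27² ≈ 37.541 (4× faster decay)
  n=3: λ₃ = 44.1π²/2.27² ≈ 84.467 (9× faster decay)
As t → ∞, higher modes decay exponentially faster. The n=1 mode dominates: θ ~ c₁ sin(πx/2.27) e^{-λ₁t}.
Decay rate: λ₁ = 4.9π²/2.27² ≈ 9.385.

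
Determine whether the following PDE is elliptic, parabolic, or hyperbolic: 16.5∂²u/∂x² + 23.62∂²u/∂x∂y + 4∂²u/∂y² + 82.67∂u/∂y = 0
Coefficients: A = 16.5, B = 23.62, C = 4. B² - 4AC = 293.9044, which is positive, so the equation is hyperbolic.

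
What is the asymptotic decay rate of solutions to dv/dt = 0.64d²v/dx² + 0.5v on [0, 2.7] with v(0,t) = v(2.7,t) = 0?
Eigenvalues: λₙ = 0.64n²π²/2.7² - 0.5.
First three modes:
  n=1: λ₁ = 0.64π²/2.7² - 0.5 ≈ 0.366
  n=2: λ₂ = 2.56π²/2.7² - 0.5 ≈ 2.966
  n=3: λ₃ = 5.76π²/2.7² - 0.5 ≈ 7.298
Since 0.64π²/2.7² ≈ 0.866 > 0.5, all λₙ > 0.
The n=1 mode decays slowest → dominates as t → ∞.
Asymptotic: v ~ c₁ sin(πx/2.7) e^{-λ₁t} with decay rate λ₁ ≈ 0.366.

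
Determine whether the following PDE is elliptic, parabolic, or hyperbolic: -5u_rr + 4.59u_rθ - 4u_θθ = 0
Coefficients: A = -5, B = 4.59, C = -4. B² - 4AC = -58.9319, which is negative, so the equation is elliptic.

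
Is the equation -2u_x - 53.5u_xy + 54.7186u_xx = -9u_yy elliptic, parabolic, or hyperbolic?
Rewriting in standard form: 54.7186u_xx - 53.5u_xy + 9u_yy - 2u_x = 0. Computing B² - 4AC with A = 54.7186, B = -53.5, C = 9: discriminant = 892.3804 (positive). Answer: hyperbolic.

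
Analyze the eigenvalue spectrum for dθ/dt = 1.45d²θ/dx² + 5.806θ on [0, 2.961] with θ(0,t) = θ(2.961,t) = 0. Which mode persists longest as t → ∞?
Eigenvalues: λₙ = 1.45n²π²/2.961² - 5.806.
First three modes:
  n=1: λ₁ = 1.45π²/2.961² - 5.806 ≈ -4.174
  n=2: λ₂ = 5.8π²/2.961² - 5.806 ≈ 0.723
  n=3: λ₃ = 13.05π²/2.961² - 5.806 ≈ 8.884
Since 1.45π²/2.961² ≈ 1.632 < 5.806, λ₁ < 0.
The n=1 mode grows fastest (−λₙ is largest for n=1) → dominates.
Asymptotic: θ ~ c₁ sin(πx/2.961) e^{4.174t} (exponential growth at rate −λ₁ ≈ 4.174).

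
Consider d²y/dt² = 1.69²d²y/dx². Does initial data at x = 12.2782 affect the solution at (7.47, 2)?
No. The domain of dependence is [4.09, 10.85], and 12.2782 is outside this interval.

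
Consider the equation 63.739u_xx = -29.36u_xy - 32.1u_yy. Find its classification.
Rewriting in standard form: 63.739u_xx + 29.36u_xy + 32.1u_yy = 0. Elliptic. (A = 63.739, B = 29.36, C = 32.1 gives B² - 4AC = -7322.078.)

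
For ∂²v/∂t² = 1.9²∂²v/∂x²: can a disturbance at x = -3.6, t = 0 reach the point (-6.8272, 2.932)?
Yes. The domain of dependence is [-12.398, -1.2564], and -3.6 ∈ [-12.398, -1.2564].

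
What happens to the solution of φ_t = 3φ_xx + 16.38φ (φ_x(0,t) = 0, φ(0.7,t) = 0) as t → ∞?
φ grows unboundedly. Reaction dominates diffusion (r=16.38 > κπ²/(4L²)≈15.11); solution grows exponentially.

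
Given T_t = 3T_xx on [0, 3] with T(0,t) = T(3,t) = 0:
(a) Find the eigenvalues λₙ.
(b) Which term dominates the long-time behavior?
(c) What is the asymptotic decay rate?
Eigenvalues: λₙ = 3n²π²/3².
First three modes:
  n=1: λ₁ = 3π²/3² ≈ 3.29
  n=2: λ₂ = 12π²/3² ≈ 13.159 (4× faster decay)
  n=3: λ₃ = 27π²/3² ≈ 29.609 (9× faster decay)
As t → ∞, higher modes decay exponentially faster. The n=1 mode dominates: T ~ c₁ sin(πx/3) e^{-λ₁t}.
Decay rate: λ₁ = 3π²/3² ≈ 3.29.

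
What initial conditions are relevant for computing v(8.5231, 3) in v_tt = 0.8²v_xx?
Domain of dependence: [6.1231, 10.9231]. Signals travel at speed 0.8, so data within |x - 8.5231| ≤ 0.8·3 = 2.4 can reach the point.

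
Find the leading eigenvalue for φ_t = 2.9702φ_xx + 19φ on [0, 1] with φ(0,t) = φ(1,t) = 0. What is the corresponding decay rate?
Eigenvalues: λₙ = 2.9702n²π²/1² - 19.
First three modes:
  n=1: λ₁ = 2.9702π² - 19 ≈ 10.315
  n=2: λ₂ = 11.8808π² - 19 ≈ 98.259
  n=3: λ₃ = 26.7318π² - 19 ≈ 244.832
Since 2.9702π² ≈ 29.315 > 19, all λₙ > 0.
The n=1 mode decays slowest → dominates as t → ∞.
Asymptotic: φ ~ c₁ sin(πx/1) e^{-λ₁t} with decay rate λ₁ ≈ 10.315.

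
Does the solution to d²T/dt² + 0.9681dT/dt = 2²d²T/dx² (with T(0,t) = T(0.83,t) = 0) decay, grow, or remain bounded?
T → 0. Damping (γ=0.9681) dissipates energy; oscillations decay exponentially.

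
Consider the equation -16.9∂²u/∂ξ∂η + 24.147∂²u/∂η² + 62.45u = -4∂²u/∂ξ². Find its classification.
Rewriting in standard form: 4∂²u/∂ξ² - 16.9∂²u/∂ξ∂η + 24.147∂²u/∂η² + 62.45u = 0. Elliptic. (A = 4, B = -16.9, C = 24.147 gives B² - 4AC = -100.742.)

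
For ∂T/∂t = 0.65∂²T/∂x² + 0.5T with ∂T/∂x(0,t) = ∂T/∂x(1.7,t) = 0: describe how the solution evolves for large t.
T grows unboundedly. With Neumann BCs the constant mode has diffusion eigenvalue 0, so any r > 0 makes it grow like e^(0.5t); solution grows exponentially.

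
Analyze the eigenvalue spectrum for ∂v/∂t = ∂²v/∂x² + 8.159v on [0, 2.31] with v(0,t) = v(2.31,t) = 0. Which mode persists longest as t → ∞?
Eigenvalues: λₙ = n²π²/2.31² - 8.159.
First three modes:
  n=1: λ₁ = π²/2.31² - 8.159 ≈ -6.309
  n=2: λ₂ = 4π²/2.31² - 8.159 ≈ -0.761
  n=3: λ₃ = 9π²/2.31² - 8.159 ≈ 8.487
Since π²/2.31² ≈ 1.85 < 8.159, λ₁ < 0.
The n=1 mode grows fastest (−λₙ is largest for n=1) → dominates.
Asymptotic: v ~ c₁ sin(πx/2.31) e^{6.309t} (exponential growth at rate −λ₁ ≈ 6.309).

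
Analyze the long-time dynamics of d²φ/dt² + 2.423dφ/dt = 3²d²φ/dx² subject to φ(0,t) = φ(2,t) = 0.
Long-time behavior: φ → 0. Damping (γ=2.423) dissipates energy; oscillations decay exponentially.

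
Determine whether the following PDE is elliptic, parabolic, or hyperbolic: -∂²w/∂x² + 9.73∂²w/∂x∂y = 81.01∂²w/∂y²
Rewriting in standard form: -∂²w/∂x² + 9.73∂²w/∂x∂y - 81.01∂²w/∂y² = 0. Coefficients: A = -1, B = 9.73, C = -81.01. B² - 4AC = -229.3671, which is negative, so the equation is elliptic.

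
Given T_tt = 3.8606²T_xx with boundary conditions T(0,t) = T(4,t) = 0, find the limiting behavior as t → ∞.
T oscillates (no decay). Energy is conserved; the solution oscillates indefinitely as standing waves.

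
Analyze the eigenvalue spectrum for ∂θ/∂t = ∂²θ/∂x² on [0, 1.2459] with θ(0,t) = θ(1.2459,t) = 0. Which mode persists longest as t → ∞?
Eigenvalues: λₙ = n²π²/1.2459².
First three modes:
  n=1: λ₁ = π²/1.2459² ≈ 6.358
  n=2: λ₂ = 4π²/1.2459² ≈ 25.433 (4× faster decay)
  n=3: λ₃ = 9π²/1.2459² ≈ 57.224 (9× faster decay)
As t → ∞, higher modes decay exponentially faster. The n=1 mode dominates: θ ~ c₁ sin(πx/1.2459) e^{-λ₁t}.
Decay rate: λ₁ = π²/1.2459² ≈ 6.358.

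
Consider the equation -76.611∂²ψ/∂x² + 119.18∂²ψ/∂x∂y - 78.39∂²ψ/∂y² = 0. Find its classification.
Elliptic. (A = -76.611, B = 119.18, C = -78.39 gives B² - 4AC = -9818.27276.)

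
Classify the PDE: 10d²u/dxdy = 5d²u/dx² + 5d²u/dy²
Rewriting in standard form: -5d²u/dx² + 10d²u/dxdy - 5d²u/dy² = 0. A = -5, B = 10, C = -5. Discriminant B² - 4AC = 0. Since 0 = 0, parabolic.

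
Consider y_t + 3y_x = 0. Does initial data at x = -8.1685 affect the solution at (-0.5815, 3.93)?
No. Only data at x = -12.3715 affects (-0.5815, 3.93). Advection has one-way propagation along characteristics.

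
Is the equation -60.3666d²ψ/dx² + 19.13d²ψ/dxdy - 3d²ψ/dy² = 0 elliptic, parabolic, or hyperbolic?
Computing B² - 4AC with A = -60.3666, B = 19.13, C = -3: discriminant = -358.4423 (negative). Answer: elliptic.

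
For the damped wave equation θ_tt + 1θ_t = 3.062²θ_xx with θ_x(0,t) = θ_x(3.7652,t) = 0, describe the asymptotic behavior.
θ → constant (steady state). Damping (γ=1) dissipates the nonconstant modes; with Neumann BCs the spatial average obeys M''+γM'=0 and tends to a finite limit.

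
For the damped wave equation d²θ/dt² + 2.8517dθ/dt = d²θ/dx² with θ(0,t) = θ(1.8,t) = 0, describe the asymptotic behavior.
θ → 0. Damping (γ=2.8517) dissipates energy; oscillations decay exponentially.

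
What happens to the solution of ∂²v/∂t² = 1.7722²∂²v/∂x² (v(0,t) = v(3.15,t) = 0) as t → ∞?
v oscillates (no decay). Energy is conserved; the solution oscillates indefinitely as standing waves.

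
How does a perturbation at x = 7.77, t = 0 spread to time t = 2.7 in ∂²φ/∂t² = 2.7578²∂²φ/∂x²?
Domain of influence: [0.32394, 15.21606]. Data at x = 7.77 spreads outward at speed 2.7578.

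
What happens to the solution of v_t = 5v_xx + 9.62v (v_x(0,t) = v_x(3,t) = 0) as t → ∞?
v grows unboundedly. With Neumann BCs the constant mode has diffusion eigenvalue 0, so any r > 0 makes it grow like e^(9.62t); solution grows exponentially.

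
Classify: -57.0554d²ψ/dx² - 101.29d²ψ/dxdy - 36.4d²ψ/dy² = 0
Hyperbolic (discriminant = 1952.39786).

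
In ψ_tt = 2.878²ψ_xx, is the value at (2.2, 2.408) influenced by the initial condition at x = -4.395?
Yes. The domain of dependence is [-4.730224, 9.130224], and -4.395 ∈ [-4.730224, 9.130224].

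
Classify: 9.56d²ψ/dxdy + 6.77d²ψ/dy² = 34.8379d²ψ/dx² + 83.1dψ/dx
Rewriting in standard form: -34.8379d²ψ/dx² + 9.56d²ψ/dxdy + 6.77d²ψ/dy² - 83.1dψ/dx = 0. Hyperbolic (discriminant = 1034.803932).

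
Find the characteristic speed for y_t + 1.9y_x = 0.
Speed = 1.9. Information travels along x - 1.9t = const (rightward).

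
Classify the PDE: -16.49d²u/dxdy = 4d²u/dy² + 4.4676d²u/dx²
Rewriting in standard form: -4.4676d²u/dx² - 16.49d²u/dxdy - 4d²u/dy² = 0. A = -4.4676, B = -16.49, C = -4. Discriminant B² - 4AC = 200.4385. Since 200.4385 > 0, hyperbolic.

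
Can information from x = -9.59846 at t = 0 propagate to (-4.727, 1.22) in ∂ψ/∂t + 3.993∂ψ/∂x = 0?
Yes. The characteristic through (-4.727, 1.22) passes through x = -9.59846.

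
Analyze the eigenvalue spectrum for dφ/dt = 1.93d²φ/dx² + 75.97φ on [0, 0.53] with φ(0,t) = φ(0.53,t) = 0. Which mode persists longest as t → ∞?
Eigenvalues: λₙ = 1.93n²π²/0.53² - 75.97.
First three modes:
  n=1: λ₁ = 1.93π²/0.53² - 75.97 ≈ -8.158
  n=2: λ₂ = 7.72π²/0.53² - 75.97 ≈ 195.277
  n=3: λ₃ = 17.37π²/0.53² - 75.97 ≈ 534.336
Since 1.93π²/0.53² ≈ 67.812 < 75.97, λ₁ < 0.
The n=1 mode grows fastest (−λₙ is largest for n=1) → dominates.
Asymptotic: φ ~ c₁ sin(πx/0.53) e^{8.158t} (exponential growth at rate −λ₁ ≈ 8.158).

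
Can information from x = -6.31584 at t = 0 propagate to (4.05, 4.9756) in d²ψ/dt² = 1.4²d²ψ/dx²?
No. The domain of dependence is [-2.91584, 11.01584], and -6.31584 is outside this interval.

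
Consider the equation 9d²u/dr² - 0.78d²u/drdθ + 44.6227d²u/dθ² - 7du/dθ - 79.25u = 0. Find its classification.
Elliptic. (A = 9, B = -0.78, C = 44.6227 gives B² - 4AC = -1605.8088.)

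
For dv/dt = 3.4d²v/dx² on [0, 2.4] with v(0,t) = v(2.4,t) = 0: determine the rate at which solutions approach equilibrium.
Eigenvalues: λₙ = 3.4n²π²/2.4².
First three modes:
  n=1: λ₁ = 3.4π²/2.4² ≈ 5.826
  n=2: λ₂ = 13.6π²/2.4² ≈ 23.303 (4× faster decay)
  n=3: λ₃ = 30.6π²/2.4² ≈ 52.432 (9× faster decay)
As t → ∞, higher modes decay exponentially faster. The n=1 mode dominates: v ~ c₁ sin(πx/2.4) e^{-λ₁t}.
Decay rate: λ₁ = 3.4π²/2.4² ≈ 5.826.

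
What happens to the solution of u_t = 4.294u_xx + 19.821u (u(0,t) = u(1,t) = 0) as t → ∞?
u → 0. Diffusion dominates reaction (r=19.821 < κπ²/L²≈42.38); solution decays.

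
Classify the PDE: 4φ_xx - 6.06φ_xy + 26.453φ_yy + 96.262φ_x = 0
A = 4, B = -6.06, C = 26.453. Discriminant B² - 4AC = -386.5244. Since -386.5244 < 0, elliptic.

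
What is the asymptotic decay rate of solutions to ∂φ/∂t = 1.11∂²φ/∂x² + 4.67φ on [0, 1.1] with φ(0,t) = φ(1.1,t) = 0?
Eigenvalues: λₙ = 1.11n²π²/1.1² - 4.67.
First three modes:
  n=1: λ₁ = 1.11π²/1.1² - 4.67 ≈ 4.384
  n=2: λ₂ = 4.44π²/1.1² - 4.67 ≈ 31.546
  n=3: λ₃ = 9.99π²/1.1² - 4.67 ≈ 76.815
Since 1.11π²/1.1² ≈ 9.054 > 4.67, all λₙ > 0.
The n=1 mode decays slowest → dominates as t → ∞.
Asymptotic: φ ~ c₁ sin(πx/1.1) e^{-λ₁t} with decay rate λ₁ ≈ 4.384.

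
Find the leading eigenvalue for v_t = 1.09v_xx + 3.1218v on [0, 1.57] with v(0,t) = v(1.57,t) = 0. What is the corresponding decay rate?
Eigenvalues: λₙ = 1.09n²π²/1.57² - 3.1218.
First three modes:
  n=1: λ₁ = 1.09π²/1.57² - 3.1218 ≈ 1.243
  n=2: λ₂ = 4.36π²/1.57² - 3.1218 ≈ 14.336
  n=3: λ₃ = 9.81π²/1.57² - 3.1218 ≈ 36.158
Since 1.09π²/1.57² ≈ 4.364 > 3.1218, all λₙ > 0.
The n=1 mode decays slowest → dominates as t → ∞.
Asymptotic: v ~ c₁ sin(πx/1.57) e^{-λ₁t} with decay rate λ₁ ≈ 1.243.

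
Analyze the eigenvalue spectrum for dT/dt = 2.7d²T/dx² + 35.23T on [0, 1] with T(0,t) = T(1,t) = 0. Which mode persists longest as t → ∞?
Eigenvalues: λₙ = 2.7n²π²/1² - 35.23.
First three modes:
  n=1: λ₁ = 2.7π² - 35.23 ≈ -8.582
  n=2: λ₂ = 10.8π² - 35.23 ≈ 71.362
  n=3: λ₃ = 24.3π² - 35.23 ≈ 204.601
Since 2.7π² ≈ 26.648 < 35.23, λ₁ < 0.
The n=1 mode grows fastest (−λₙ is largest for n=1) → dominates.
Asymptotic: T ~ c₁ sin(πx/1) e^{8.582t} (exponential growth at rate −λ₁ ≈ 8.582).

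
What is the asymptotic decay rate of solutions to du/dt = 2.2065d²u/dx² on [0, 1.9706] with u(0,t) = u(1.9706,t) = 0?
Eigenvalues: λₙ = 2.2065n²π²/1.9706².
First three modes:
  n=1: λ₁ = 2.2065π²/1.9706² ≈ 5.608
  n=2: λ₂ = 8.826π²/1.9706² ≈ 22.432 (4× faster decay)
  n=3: λ₃ = 19.8585π²/1.9706² ≈ 50.472 (9× faster decay)
As t → ∞, higher modes decay exponentially faster. The n=1 mode dominates: u ~ c₁ sin(πx/1.9706) e^{-λ₁t}.
Decay rate: λ₁ = 2.2065π²/1.9706² ≈ 5.608.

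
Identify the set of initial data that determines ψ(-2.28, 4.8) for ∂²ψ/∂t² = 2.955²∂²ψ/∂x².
Domain of dependence: [-16.464, 11.904]. Signals travel at speed 2.955, so data within |x - -2.28| ≤ 2.955·4.8 = 14.184 can reach the point.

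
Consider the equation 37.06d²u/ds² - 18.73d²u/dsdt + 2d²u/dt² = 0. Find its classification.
Hyperbolic. (A = 37.06, B = -18.73, C = 2 gives B² - 4AC = 54.3329.)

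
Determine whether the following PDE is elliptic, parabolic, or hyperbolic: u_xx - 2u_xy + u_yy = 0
Coefficients: A = 1, B = -2, C = 1. B² - 4AC = 0, which is zero, so the equation is parabolic.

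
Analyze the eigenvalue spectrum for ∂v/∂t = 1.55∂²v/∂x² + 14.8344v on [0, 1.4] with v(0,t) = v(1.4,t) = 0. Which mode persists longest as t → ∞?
Eigenvalues: λₙ = 1.55n²π²/1.4² - 14.8344.
First three modes:
  n=1: λ₁ = 1.55π²/1.4² - 14.8344 ≈ -7.029
  n=2: λ₂ = 6.2π²/1.4² - 14.8344 ≈ 16.386
  n=3: λ₃ = 13.95π²/1.4² - 14.8344 ≈ 55.411
Since 1.55π²/1.4² ≈ 7.805 < 14.8344, λ₁ < 0.
The n=1 mode grows fastest (−λₙ is largest for n=1) → dominates.
Asymptotic: v ~ c₁ sin(πx/1.4) e^{7.029t} (exponential growth at rate −λ₁ ≈ 7.029).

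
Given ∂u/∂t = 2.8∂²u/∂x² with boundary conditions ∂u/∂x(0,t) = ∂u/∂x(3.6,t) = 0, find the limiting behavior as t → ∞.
u → constant (steady state). Heat is conserved (no flux at boundaries); solution approaches the spatial average.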